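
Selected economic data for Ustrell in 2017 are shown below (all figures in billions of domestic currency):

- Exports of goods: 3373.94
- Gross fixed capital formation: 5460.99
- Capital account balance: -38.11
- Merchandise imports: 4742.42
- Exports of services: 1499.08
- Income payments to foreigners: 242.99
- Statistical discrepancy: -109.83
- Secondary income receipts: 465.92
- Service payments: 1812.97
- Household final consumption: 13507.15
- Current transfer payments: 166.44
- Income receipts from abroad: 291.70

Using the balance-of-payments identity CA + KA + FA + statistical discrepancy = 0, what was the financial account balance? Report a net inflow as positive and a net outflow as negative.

Goods balance = 3373.94 - 4742.42 = -1368.48
Services balance = 1499.08 - 1812.97 = -313.89
Trade balance (goods + services) = -1368.48 + (-313.89) = -1682.37
Net primary income = 291.70 - 242.99 = 48.71
Net secondary income = 465.92 - 166.44 = 299.48
Current account = -1682.37 + 48.71 + 299.48 = -1334.18
Financial account = -(-1334.18 + (-38.11) + (-109.83)) = 1482.12

1482.12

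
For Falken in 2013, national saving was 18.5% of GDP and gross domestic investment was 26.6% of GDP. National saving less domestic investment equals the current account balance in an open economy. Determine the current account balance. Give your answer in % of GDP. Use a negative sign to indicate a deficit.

-8.1

S - I = CA (net lending to the rest of the world).
CA = S - I = 18.5 - 26.6 = -8.1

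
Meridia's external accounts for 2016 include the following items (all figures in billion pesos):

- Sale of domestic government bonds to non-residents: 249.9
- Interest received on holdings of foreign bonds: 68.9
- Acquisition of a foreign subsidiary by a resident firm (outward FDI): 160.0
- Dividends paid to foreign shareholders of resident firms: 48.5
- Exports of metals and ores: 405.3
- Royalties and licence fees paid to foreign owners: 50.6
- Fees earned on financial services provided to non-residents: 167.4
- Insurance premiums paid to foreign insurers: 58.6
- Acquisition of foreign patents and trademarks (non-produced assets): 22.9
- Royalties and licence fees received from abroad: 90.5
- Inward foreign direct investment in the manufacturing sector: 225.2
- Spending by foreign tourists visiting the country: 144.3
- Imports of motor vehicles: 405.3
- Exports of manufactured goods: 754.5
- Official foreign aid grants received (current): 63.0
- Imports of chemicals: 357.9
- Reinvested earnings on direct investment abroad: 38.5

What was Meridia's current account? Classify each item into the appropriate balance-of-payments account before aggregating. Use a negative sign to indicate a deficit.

Goods: 405.3 + 754.5 - 357.9 - 405.3 = 396.6
Services: 167.4 + 90.5 - 58.6 - 50.6 + 144.3 = 293.0
Primary income: -48.5 + 68.9 + 38.5 = 58.9
Secondary income: 63.0
Current account = 396.6 + 293.0 + 58.9 + 63.0 = 811.5
(Excluded from the current account — financial account: sale of domestic government bonds to non-residents 249.9, acquisition of a foreign subsidiary by a resident firm (outward FDI) 160.0, inward foreign direct investment in the manufacturing sector 225.2; capital account: acquisition of foreign patents and trademarks (non-produced assets) 22.9.)

811.5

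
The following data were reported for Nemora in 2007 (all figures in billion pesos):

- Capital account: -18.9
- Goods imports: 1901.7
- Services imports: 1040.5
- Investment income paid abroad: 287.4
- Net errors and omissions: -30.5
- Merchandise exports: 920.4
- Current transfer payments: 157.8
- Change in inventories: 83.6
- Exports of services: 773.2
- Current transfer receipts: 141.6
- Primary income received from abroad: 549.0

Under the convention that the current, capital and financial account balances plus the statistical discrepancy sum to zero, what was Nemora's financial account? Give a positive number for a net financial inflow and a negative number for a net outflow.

Goods balance = 920.4 - 1901.7 = -981.3
Services balance = 773.2 - 1040.5 = -267.3
Trade balance (goods + services) = -981.3 + (-267.3) = -1248.6
Net primary income = 549.0 - 287.4 = 261.6
Net secondary income = 141.6 - 157.8 = -16.2
Current account = -1248.6 + 261.6 + (-16.2) = -1003.2
Financial account = -(-1003.2 + (-18.9) + (-30.5)) = 1052.6

1052.6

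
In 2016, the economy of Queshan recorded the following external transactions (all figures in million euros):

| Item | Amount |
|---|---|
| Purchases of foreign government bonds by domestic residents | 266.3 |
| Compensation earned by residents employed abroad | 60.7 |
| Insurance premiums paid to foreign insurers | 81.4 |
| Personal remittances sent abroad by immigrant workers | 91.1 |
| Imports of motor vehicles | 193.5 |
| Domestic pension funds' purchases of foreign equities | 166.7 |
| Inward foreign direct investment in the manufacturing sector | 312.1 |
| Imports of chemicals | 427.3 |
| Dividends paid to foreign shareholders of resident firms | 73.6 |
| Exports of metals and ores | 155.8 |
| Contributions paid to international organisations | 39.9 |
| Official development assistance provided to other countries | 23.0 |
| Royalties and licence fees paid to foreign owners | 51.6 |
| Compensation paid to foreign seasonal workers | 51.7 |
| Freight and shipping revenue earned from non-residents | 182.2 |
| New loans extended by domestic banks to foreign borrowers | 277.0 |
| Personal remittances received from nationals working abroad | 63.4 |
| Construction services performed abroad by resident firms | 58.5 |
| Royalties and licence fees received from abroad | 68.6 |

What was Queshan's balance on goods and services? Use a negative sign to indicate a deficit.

-288.7

Goods: -193.5 - 427.3 + 155.8 = -465.0
Services: -51.6 + 68.6 - 81.4 + 182.2 + 58.5 = 176.3
Trade balance = -465.0 + 176.3 = -288.7
(Excluded from the trade balance — financial account: purchases of foreign government bonds by domestic residents 266.3, domestic pension funds' purchases of foreign equities 166.7, inward foreign direct investment in the manufacturing sector 312.1, new loans extended by domestic banks to foreign borrowers 277.0; primary income: compensation earned by residents employed abroad 60.7, dividends paid to foreign shareholders of resident firms 73.6, compensation paid to foreign seasonal workers 51.7; secondary income: personal remittances sent abroad by immigrant workers 91.1, contributions paid to international organisations 39.9, official development assistance provided to other countries 23.0, personal remittances received from nationals working abroad 63.4.)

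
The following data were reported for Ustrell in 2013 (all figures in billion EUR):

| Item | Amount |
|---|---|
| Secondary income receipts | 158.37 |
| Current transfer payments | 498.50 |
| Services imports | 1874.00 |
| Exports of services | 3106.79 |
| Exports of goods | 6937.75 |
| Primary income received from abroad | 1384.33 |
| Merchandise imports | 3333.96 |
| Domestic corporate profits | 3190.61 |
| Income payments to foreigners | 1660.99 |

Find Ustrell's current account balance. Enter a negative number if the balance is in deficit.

4219.79

Goods balance = 6937.75 - 3333.96 = 3603.79
Services balance = 3106.79 - 1874.00 = 1232.79
Trade balance (goods + services) = 3603.79 + 1232.79 = 4836.58
Net primary income = 1384.33 - 1660.99 = -276.66
Net secondary income = 158.37 - 498.50 = -340.13
Current account = 4836.58 + (-276.66) + (-340.13) = 4219.79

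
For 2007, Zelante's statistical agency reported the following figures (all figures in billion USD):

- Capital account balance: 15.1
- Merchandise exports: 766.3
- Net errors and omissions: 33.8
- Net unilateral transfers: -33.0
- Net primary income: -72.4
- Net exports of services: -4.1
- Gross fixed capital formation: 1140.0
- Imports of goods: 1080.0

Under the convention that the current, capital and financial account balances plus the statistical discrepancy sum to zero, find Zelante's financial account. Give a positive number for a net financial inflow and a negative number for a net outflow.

374.3

Goods balance = 766.3 - 1080.0 = -313.7
Services balance = -4.1
Trade balance (goods + services) = -313.7 + (-4.1) = -317.8
Net primary income = -72.4
Net secondary income = -33.0
Current account = -317.8 + (-72.4) + (-33.0) = -423.2
Financial account = -(-423.2 + 15.1 + 33.8) = 374.3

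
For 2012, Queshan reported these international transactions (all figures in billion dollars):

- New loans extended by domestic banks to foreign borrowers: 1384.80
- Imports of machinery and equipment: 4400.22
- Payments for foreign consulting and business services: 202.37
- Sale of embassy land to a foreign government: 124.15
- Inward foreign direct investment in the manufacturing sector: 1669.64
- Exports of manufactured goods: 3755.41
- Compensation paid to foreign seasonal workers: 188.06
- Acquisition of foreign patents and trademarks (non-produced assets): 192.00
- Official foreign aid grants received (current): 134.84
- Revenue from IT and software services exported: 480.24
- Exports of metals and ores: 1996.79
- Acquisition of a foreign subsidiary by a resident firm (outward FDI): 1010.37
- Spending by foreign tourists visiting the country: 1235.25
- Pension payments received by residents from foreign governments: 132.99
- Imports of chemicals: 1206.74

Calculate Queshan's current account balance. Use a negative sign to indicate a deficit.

1738.13

Goods: 1996.79 - 1206.74 - 4400.22 + 3755.41 = 145.24
Services: 1235.25 - 202.37 + 480.24 = 1513.12
Primary income: -188.06
Secondary income: 134.84 + 132.99 = 267.83
Current account = 145.24 + 1513.12 + (-188.06) + 267.83 = 1738.13
(Excluded from the current account — financial account: new loans extended by domestic banks to foreign borrowers 1384.80, inward foreign direct investment in the manufacturing sector 1669.64, acquisition of a foreign subsidiary by a resident firm (outward FDI) 1010.37; capital account: sale of embassy land to a foreign government 124.15, acquisition of foreign patents and trademarks (non-produced assets) 192.00.)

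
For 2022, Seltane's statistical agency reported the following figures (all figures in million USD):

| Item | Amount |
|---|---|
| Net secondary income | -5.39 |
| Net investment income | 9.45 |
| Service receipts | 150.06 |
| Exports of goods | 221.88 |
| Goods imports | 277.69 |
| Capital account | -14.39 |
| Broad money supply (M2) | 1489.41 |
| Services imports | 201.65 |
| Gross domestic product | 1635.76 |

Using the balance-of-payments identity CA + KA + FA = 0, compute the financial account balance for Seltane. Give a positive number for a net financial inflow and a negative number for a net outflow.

117.73

Goods balance = 221.88 - 277.69 = -55.81
Services balance = 150.06 - 201.65 = -51.59
Trade balance (goods + services) = -55.81 + (-51.59) = -107.40
Net primary income = 9.45
Net secondary income = -5.39
Current account = -107.40 + 9.45 + (-5.39) = -103.34
Financial account = -(-103.34 + (-14.39)) = 117.73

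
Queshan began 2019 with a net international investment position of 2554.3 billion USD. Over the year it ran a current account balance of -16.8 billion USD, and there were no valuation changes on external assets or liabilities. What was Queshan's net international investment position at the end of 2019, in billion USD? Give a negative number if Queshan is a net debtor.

2537.5

With no valuation effects, change in NIIP = current account = -16.8
End-of-year NIIP = 2554.3 + (-16.8) = 2537.5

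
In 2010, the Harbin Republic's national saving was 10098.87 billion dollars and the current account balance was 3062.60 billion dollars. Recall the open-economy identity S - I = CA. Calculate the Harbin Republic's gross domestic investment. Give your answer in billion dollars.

I = S - CA = 10098.87 - 3062.60 = 7036.27

7036.27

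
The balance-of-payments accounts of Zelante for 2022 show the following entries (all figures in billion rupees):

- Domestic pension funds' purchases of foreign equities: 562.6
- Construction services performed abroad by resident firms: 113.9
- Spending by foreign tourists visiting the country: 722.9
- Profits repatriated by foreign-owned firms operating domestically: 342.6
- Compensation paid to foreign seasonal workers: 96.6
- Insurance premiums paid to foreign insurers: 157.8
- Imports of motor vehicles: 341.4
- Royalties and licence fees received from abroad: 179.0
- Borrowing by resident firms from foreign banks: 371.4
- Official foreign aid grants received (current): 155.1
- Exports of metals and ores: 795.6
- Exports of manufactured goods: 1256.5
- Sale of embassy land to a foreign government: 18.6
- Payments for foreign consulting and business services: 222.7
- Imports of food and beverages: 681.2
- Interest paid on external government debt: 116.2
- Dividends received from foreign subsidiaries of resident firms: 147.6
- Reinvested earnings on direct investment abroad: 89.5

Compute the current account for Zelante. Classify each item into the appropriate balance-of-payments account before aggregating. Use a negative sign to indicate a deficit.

Goods: -341.4 - 681.2 + 1256.5 + 795.6 = 1029.5
Services: 722.9 - 222.7 + 113.9 - 157.8 + 179.0 = 635.3
Primary income: -116.2 - 342.6 + 147.6 - 96.6 + 89.5 = -318.3
Secondary income: 155.1
Current account = 1029.5 + 635.3 + (-318.3) + 155.1 = 1501.6
(Excluded from the current account — financial account: domestic pension funds' purchases of foreign equities 562.6, borrowing by resident firms from foreign banks 371.4; capital account: sale of embassy land to a foreign government 18.6.)

1501.6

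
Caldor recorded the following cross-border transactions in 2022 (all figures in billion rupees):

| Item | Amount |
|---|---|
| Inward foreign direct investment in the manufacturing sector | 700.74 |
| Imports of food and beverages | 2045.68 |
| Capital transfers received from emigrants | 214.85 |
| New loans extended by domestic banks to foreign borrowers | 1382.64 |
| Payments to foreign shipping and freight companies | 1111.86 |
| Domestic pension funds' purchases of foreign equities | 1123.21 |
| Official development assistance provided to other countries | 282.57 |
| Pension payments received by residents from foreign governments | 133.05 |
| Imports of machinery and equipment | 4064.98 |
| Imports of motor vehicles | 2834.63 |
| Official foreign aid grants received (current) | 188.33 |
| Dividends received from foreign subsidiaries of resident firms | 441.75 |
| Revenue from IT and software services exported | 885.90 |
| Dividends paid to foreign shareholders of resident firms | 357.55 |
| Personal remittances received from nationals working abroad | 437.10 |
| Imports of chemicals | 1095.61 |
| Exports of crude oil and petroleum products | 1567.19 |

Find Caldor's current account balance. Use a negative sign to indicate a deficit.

-8139.56

Goods: -2834.63 - 1095.61 - 2045.68 + 1567.19 - 4064.98 = -8473.71
Services: -1111.86 + 885.90 = -225.96
Primary income: -357.55 + 441.75 = 84.20
Secondary income: 437.10 + 188.33 - 282.57 + 133.05 = 475.91
Current account = (-8473.71) + (-225.96) + 84.20 + 475.91 = -8139.56
(Excluded from the current account — financial account: inward foreign direct investment in the manufacturing sector 700.74, new loans extended by domestic banks to foreign borrowers 1382.64, domestic pension funds' purchases of foreign equities 1123.21; capital account: capital transfers received from emigrants 214.85.)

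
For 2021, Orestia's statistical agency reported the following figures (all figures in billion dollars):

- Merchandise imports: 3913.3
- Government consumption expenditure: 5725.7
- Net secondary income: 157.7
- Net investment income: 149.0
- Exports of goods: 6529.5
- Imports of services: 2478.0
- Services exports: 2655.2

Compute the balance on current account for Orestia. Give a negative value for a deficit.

Goods balance = 6529.5 - 3913.3 = 2616.2
Services balance = 2655.2 - 2478.0 = 177.2
Trade balance (goods + services) = 2616.2 + 177.2 = 2793.4
Net primary income = 149.0
Net secondary income = 157.7
Current account = 2793.4 + 149.0 + 157.7 = 3100.1

3100.1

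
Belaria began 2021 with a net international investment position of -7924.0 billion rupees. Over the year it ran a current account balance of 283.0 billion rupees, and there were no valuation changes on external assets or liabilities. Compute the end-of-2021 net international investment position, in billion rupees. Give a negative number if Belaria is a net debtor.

With no valuation effects, change in NIIP = current account = 283.0
End-of-year NIIP = -7924.0 + 283.0 = -7641.0

-7641.0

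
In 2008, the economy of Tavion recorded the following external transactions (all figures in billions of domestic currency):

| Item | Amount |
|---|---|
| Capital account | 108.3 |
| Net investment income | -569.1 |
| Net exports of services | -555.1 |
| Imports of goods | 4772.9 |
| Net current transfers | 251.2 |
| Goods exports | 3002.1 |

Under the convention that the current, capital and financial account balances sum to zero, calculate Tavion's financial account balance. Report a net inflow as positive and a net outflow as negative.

Goods balance = 3002.1 - 4772.9 = -1770.8
Services balance = -555.1
Trade balance (goods + services) = -1770.8 + (-555.1) = -2325.9
Net primary income = -569.1
Net secondary income = 251.2
Current account = -2325.9 + (-569.1) + 251.2 = -2643.8
Financial account = -(-2643.8 + 108.3) = 2535.5

2535.5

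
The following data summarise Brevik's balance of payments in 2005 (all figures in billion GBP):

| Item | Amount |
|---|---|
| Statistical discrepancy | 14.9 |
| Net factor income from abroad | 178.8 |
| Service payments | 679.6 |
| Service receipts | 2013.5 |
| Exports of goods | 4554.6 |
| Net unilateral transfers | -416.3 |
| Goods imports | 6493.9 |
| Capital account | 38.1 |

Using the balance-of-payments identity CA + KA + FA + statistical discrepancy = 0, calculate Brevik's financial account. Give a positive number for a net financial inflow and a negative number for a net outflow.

789.9

Goods balance = 4554.6 - 6493.9 = -1939.3
Services balance = 2013.5 - 679.6 = 1333.9
Trade balance (goods + services) = -1939.3 + 1333.9 = -605.4
Net primary income = 178.8
Net secondary income = -416.3
Current account = -605.4 + 178.8 + (-416.3) = -842.9
Financial account = -(-842.9 + 38.1 + 14.9) = 789.9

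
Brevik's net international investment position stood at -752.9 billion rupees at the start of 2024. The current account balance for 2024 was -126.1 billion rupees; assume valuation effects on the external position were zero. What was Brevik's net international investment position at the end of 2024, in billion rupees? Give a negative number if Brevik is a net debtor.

With no valuation effects, change in NIIP = current account = -126.1
End-of-year NIIP = -752.9 + (-126.1) = -879.0

-879.0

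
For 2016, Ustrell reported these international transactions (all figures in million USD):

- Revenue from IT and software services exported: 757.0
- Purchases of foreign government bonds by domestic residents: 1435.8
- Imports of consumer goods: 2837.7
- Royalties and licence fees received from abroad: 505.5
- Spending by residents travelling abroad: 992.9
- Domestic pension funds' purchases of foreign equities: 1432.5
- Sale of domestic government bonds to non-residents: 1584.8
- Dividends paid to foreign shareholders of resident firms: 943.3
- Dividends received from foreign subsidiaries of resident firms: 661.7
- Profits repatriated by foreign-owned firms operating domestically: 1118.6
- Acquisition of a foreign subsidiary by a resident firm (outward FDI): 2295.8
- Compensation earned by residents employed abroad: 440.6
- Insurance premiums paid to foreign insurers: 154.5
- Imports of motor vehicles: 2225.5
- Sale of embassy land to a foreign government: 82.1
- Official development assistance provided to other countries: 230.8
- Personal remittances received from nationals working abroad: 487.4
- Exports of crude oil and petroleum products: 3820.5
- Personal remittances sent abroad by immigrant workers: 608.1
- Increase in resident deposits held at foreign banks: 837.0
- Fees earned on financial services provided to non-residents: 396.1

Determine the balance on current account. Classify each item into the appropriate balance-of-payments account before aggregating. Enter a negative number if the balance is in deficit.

-2042.6

Goods: -2837.7 - 2225.5 + 3820.5 = -1242.7
Services: 396.1 + 757.0 - 992.9 + 505.5 - 154.5 = 511.2
Primary income: -1118.6 + 440.6 + 661.7 - 943.3 = -959.6
Secondary income: -608.1 - 230.8 + 487.4 = -351.5
Current account = (-1242.7) + 511.2 + (-959.6) + (-351.5) = -2042.6
(Excluded from the current account — financial account: purchases of foreign government bonds by domestic residents 1435.8, domestic pension funds' purchases of foreign equities 1432.5, sale of domestic government bonds to non-residents 1584.8, acquisition of a foreign subsidiary by a resident firm (outward FDI) 2295.8, increase in resident deposits held at foreign banks 837.0; capital account: sale of embassy land to a foreign government 82.1.)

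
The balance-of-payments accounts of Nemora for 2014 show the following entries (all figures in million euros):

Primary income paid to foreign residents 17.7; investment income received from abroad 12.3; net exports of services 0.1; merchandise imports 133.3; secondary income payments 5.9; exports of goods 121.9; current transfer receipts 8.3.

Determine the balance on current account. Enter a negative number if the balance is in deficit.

Goods balance = 121.9 - 133.3 = -11.4
Services balance = 0.1
Trade balance (goods + services) = -11.4 + 0.1 = -11.3
Net primary income = 12.3 - 17.7 = -5.4
Net secondary income = 8.3 - 5.9 = 2.4
Current account = -11.3 + (-5.4) + 2.4 = -14.3

-14.3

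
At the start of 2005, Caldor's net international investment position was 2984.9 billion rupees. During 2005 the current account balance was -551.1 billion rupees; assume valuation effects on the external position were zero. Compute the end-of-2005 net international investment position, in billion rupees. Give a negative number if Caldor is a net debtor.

2433.8

With no valuation effects, change in NIIP = current account = -551.1
End-of-year NIIP = 2984.9 + (-551.1) = 2433.8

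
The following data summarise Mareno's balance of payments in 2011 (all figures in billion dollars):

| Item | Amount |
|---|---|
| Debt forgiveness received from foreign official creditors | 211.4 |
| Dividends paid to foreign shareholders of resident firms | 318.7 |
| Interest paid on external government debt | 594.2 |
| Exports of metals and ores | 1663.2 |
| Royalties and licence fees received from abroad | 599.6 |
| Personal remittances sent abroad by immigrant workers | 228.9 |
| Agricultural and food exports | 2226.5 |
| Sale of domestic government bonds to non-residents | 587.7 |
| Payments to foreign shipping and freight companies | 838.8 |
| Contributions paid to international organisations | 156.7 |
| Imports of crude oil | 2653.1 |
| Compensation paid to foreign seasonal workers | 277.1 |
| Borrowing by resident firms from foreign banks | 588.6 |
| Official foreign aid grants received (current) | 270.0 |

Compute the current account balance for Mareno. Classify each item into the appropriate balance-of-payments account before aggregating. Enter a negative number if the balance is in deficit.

Goods: -2653.1 + 2226.5 + 1663.2 = 1236.6
Services: -838.8 + 599.6 = -239.2
Primary income: -277.1 - 594.2 - 318.7 = -1190.0
Secondary income: -156.7 - 228.9 + 270.0 = -115.6
Current account = 1236.6 + (-239.2) + (-1190.0) + (-115.6) = -308.2
(Excluded from the current account — capital account: debt forgiveness received from foreign official creditors 211.4; financial account: sale of domestic government bonds to non-residents 587.7, borrowing by resident firms from foreign banks 588.6.)

-308.2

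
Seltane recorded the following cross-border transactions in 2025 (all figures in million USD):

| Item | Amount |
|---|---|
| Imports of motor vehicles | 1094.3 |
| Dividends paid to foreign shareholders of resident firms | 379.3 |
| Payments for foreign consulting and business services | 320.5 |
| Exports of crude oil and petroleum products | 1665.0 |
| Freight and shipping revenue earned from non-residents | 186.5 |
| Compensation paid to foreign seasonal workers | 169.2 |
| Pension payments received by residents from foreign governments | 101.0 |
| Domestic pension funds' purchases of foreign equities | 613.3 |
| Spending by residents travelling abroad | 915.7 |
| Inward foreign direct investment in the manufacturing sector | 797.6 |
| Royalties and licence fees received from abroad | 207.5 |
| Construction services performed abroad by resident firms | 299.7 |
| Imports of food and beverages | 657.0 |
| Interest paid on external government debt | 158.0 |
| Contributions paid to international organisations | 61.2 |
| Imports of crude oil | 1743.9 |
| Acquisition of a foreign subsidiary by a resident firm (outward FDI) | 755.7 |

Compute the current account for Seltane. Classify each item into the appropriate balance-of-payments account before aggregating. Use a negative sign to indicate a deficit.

Goods: -657.0 - 1743.9 + 1665.0 - 1094.3 = -1830.2
Services: 207.5 + 299.7 - 915.7 + 186.5 - 320.5 = -542.5
Primary income: -158.0 - 379.3 - 169.2 = -706.5
Secondary income: 101.0 - 61.2 = 39.8
Current account = (-1830.2) + (-542.5) + (-706.5) + 39.8 = -3039.4
(Excluded from the current account — financial account: domestic pension funds' purchases of foreign equities 613.3, inward foreign direct investment in the manufacturing sector 797.6, acquisition of a foreign subsidiary by a resident firm (outward FDI) 755.7.)

-3039.4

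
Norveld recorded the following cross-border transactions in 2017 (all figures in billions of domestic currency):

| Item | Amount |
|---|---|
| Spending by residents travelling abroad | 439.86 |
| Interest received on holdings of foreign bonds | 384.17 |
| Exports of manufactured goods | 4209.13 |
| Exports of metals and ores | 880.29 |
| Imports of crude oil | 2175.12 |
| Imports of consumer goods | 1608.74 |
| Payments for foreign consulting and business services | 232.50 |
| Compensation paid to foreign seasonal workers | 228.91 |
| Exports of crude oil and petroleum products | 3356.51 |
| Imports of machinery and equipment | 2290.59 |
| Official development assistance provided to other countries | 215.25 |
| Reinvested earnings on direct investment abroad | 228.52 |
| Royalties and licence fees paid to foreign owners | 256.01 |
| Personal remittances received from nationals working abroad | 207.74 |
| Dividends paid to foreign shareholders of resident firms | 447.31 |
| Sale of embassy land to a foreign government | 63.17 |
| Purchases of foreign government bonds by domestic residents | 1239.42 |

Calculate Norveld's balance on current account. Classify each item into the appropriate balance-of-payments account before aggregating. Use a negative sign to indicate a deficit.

1372.07

Goods: -2290.59 - 1608.74 + 880.29 + 4209.13 - 2175.12 + 3356.51 = 2371.48
Services: -256.01 - 232.50 - 439.86 = -928.37
Primary income: -228.91 + 228.52 - 447.31 + 384.17 = -63.53
Secondary income: 207.74 - 215.25 = -7.51
Current account = 2371.48 + (-928.37) + (-63.53) + (-7.51) = 1372.07
(Excluded from the current account — capital account: sale of embassy land to a foreign government 63.17; financial account: purchases of foreign government bonds by domestic residents 1239.42.)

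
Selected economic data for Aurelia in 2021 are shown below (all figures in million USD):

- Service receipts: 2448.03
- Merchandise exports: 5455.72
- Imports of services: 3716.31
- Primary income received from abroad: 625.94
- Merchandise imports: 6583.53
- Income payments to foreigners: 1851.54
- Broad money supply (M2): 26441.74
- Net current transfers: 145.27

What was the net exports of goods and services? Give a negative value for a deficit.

Goods balance = 5455.72 - 6583.53 = -1127.81
Services balance = 2448.03 - 3716.31 = -1268.28
Trade balance (goods + services) = -1127.81 + (-1268.28) = -2396.09

-2396.09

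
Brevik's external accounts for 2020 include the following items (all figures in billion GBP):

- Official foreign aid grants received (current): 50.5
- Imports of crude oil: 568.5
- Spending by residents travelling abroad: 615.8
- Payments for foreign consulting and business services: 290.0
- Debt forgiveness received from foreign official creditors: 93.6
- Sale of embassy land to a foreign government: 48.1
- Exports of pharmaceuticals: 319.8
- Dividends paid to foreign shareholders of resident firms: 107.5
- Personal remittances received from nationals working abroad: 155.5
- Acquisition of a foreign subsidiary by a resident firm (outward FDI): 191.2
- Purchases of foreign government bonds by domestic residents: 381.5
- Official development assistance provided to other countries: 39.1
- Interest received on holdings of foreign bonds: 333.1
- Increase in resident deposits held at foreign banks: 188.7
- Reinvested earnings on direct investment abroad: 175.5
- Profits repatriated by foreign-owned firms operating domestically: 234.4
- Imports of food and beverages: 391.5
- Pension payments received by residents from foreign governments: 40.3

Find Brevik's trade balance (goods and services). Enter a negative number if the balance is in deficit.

Goods: -391.5 - 568.5 + 319.8 = -640.2
Services: -615.8 - 290.0 = -905.8
Trade balance = -640.2 + (-905.8) = -1546.0
(Excluded from the trade balance — secondary income: official foreign aid grants received (current) 50.5, personal remittances received from nationals working abroad 155.5, official development assistance provided to other countries 39.1, pension payments received by residents from foreign governments 40.3; capital account: debt forgiveness received from foreign official creditors 93.6, sale of embassy land to a foreign government 48.1; primary income: dividends paid to foreign shareholders of resident firms 107.5, interest received on holdings of foreign bonds 333.1, reinvested earnings on direct investment abroad 175.5, profits repatriated by foreign-owned firms operating domestically 234.4; financial account: acquisition of a foreign subsidiary by a resident firm (outward FDI) 191.2, purchases of foreign government bonds by domestic residents 381.5, increase in resident deposits held at foreign banks 188.7.)

-1546.0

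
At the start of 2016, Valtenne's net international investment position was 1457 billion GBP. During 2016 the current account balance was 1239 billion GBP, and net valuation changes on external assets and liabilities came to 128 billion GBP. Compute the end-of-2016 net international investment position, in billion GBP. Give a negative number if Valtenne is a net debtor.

2824

Change in NIIP = current account + net valuation change = 1239 + 128 = 1367
End-of-year NIIP = 1457 + 1367 = 2824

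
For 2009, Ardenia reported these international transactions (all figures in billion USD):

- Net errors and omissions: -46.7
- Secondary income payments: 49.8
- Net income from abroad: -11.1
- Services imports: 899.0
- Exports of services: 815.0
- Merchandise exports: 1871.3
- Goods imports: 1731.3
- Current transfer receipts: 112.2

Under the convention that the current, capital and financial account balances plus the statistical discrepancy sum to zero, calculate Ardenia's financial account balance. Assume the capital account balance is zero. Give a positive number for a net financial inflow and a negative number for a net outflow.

Goods balance = 1871.3 - 1731.3 = 140.0
Services balance = 815.0 - 899.0 = -84.0
Trade balance (goods + services) = 140.0 + (-84.0) = 56.0
Net primary income = -11.1
Net secondary income = 112.2 - 49.8 = 62.4
Current account = 56.0 + (-11.1) + 62.4 = 107.3
Financial account = -(107.3 + (-46.7)) = -60.6

-60.6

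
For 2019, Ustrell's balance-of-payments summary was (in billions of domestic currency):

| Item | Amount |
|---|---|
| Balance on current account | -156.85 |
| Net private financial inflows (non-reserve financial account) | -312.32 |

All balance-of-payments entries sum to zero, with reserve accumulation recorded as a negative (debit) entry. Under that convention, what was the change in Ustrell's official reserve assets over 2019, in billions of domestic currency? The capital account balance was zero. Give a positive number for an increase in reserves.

-469.17

Official reserve transactions balance = -((-156.85) + (-312.32)) = 469.17
An accumulation of reserves is recorded as a debit (negative entry), so the change in the stock of reserves is the negative of that balance.
Change in official reserves = -(469.17) = -469.17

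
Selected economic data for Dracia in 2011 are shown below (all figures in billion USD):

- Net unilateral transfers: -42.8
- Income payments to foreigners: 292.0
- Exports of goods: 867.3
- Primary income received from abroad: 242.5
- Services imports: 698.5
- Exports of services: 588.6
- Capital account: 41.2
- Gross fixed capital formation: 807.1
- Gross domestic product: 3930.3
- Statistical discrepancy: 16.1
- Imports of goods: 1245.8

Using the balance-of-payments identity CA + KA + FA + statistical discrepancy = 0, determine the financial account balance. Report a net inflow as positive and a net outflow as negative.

523.4

Goods balance = 867.3 - 1245.8 = -378.5
Services balance = 588.6 - 698.5 = -109.9
Trade balance (goods + services) = -378.5 + (-109.9) = -488.4
Net primary income = 242.5 - 292.0 = -49.5
Net secondary income = -42.8
Current account = -488.4 + (-49.5) + (-42.8) = -580.7
Financial account = -(-580.7 + 41.2 + 16.1) = 523.4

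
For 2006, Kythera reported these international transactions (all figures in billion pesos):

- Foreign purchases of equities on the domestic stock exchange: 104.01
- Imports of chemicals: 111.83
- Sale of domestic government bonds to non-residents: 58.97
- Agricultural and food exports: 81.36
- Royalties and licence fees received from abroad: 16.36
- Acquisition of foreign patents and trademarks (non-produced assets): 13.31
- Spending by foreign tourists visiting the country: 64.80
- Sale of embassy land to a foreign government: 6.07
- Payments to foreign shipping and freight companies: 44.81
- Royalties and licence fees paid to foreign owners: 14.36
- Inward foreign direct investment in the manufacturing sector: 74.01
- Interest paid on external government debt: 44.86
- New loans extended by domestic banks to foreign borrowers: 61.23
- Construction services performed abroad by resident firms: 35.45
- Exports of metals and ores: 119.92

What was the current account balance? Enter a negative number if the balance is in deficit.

102.03

Goods: 119.92 + 81.36 - 111.83 = 89.45
Services: -14.36 + 64.80 - 44.81 + 16.36 + 35.45 = 57.44
Primary income: -44.86
Current account = 89.45 + 57.44 + (-44.86) = 102.03
(Excluded from the current account — financial account: foreign purchases of equities on the domestic stock exchange 104.01, sale of domestic government bonds to non-residents 58.97, inward foreign direct investment in the manufacturing sector 74.01, new loans extended by domestic banks to foreign borrowers 61.23; capital account: acquisition of foreign patents and trademarks (non-produced assets) 13.31, sale of embassy land to a foreign government 6.07.)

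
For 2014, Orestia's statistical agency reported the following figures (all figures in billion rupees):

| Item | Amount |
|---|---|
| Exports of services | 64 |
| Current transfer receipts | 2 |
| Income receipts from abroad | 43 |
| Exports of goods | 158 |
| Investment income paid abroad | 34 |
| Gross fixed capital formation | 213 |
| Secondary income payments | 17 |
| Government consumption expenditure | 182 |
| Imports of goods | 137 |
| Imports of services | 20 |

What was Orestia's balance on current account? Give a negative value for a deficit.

Goods balance = 158 - 137 = 21
Services balance = 64 - 20 = 44
Trade balance (goods + services) = 21 + 44 = 65
Net primary income = 43 - 34 = 9
Net secondary income = 2 - 17 = -15
Current account = 65 + 9 + (-15) = 59

59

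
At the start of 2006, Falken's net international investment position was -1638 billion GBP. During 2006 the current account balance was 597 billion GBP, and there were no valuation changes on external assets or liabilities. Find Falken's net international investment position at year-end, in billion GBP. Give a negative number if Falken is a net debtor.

With no valuation effects, change in NIIP = current account = 597
End-of-year NIIP = -1638 + 597 = -1041

-1041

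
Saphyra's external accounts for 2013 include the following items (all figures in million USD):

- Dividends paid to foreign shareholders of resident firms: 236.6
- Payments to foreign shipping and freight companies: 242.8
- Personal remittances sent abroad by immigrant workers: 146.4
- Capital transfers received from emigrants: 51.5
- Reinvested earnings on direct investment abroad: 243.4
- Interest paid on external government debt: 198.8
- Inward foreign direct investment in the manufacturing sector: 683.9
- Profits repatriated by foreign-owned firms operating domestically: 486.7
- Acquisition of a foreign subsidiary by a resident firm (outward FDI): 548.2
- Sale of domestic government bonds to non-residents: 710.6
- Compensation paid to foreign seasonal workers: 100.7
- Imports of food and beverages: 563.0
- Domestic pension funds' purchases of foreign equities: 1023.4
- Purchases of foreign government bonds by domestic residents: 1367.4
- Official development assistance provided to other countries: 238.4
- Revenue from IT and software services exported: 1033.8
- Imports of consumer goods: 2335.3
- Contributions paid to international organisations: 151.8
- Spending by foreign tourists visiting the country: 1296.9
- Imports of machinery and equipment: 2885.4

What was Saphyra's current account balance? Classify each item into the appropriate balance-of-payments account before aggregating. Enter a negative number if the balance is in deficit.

-5011.8

Goods: -2885.4 - 563.0 - 2335.3 = -5783.7
Services: 1033.8 - 242.8 + 1296.9 = 2087.9
Primary income: 243.4 - 100.7 - 236.6 - 486.7 - 198.8 = -779.4
Secondary income: -151.8 - 146.4 - 238.4 = -536.6
Current account = (-5783.7) + 2087.9 + (-779.4) + (-536.6) = -5011.8
(Excluded from the current account — capital account: capital transfers received from emigrants 51.5; financial account: inward foreign direct investment in the manufacturing sector 683.9, acquisition of a foreign subsidiary by a resident firm (outward FDI) 548.2, sale of domestic government bonds to non-residents 710.6, domestic pension funds' purchases of foreign equities 1023.4, purchases of foreign government bonds by domestic residents 1367.4.)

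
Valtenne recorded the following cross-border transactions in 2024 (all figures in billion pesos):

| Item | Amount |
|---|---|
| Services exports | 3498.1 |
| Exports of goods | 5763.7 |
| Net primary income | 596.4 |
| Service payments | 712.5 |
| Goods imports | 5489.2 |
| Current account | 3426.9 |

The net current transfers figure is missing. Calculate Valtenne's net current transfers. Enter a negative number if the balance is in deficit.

-229.6

Current account = goods balance + services balance + net primary income + net secondary income
Sum of the known components = 3656.5
Net current transfers = CA - (known components) = 3426.9 - 3656.5 = -229.6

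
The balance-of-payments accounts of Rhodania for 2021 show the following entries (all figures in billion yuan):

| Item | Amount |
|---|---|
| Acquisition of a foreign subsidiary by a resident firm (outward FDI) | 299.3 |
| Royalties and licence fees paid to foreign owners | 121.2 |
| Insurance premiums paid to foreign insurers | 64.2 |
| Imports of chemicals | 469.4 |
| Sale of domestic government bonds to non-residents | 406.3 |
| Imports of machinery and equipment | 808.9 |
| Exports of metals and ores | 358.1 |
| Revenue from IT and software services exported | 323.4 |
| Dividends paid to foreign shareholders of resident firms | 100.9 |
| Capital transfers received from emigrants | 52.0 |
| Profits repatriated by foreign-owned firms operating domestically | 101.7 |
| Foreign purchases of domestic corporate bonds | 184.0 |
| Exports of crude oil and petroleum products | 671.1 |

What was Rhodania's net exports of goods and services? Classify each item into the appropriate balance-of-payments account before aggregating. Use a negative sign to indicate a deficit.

Goods: 358.1 - 808.9 - 469.4 + 671.1 = -249.1
Services: 323.4 - 64.2 - 121.2 = 138.0
Trade balance = -249.1 + 138.0 = -111.1
(Excluded from the trade balance — financial account: acquisition of a foreign subsidiary by a resident firm (outward FDI) 299.3, sale of domestic government bonds to non-residents 406.3, foreign purchases of domestic corporate bonds 184.0; primary income: dividends paid to foreign shareholders of resident firms 100.9, profits repatriated by foreign-owned firms operating domestically 101.7; capital account: capital transfers received from emigrants 52.0.)

-111.1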